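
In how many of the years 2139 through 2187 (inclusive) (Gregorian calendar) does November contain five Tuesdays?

14

November has 30 days; it has five Tuesdays when Tuesday falls among the first (month-length − 28) days — i.e. when November 1 is one of Tuesday/Monday.
November 1 by year: 2139:Sun 2140:Tue✓ 2141:Wed 2142:Thu 2143:Fri 2144:Sun 2145:Mon✓ 2146:Tue✓ 2147:Wed 2148:Fri 2149:Sat 2150:Sun 2151:Mon✓ 2152:Wed 2153:Thu …(19 more)… 2173:Mon✓ 2174:Tue✓ 2175:Wed 2176:Fri 2177:Sat 2178:Sun 2179:Mon✓ 2180:Wed 2181:Thu 2182:Fri 2183:Sat 2184:Mon✓ 2185:Tue✓ 2186:Wed 2187:Thu
Years with five Tuesdays: 2140, 2145, 2146, 2151, 2156, 2157, 2162, 2163, 2168, 2173, 2174, 2179, 2184, 2185 → 14.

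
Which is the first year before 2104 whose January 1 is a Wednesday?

Jan 1 advances by 2 weekdays after a leap year and by 1 after a common year.
2104: Jan 1 is Tuesday (leap).
2103: Monday
2102: Sunday
2101: Saturday
2100: Friday
2099: Thursday
2098: Wednesday
2098 begins on a Wednesday

2098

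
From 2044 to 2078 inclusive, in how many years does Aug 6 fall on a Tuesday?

5

Track Aug 6's weekday year by year (advancing +1, or +2 across a Feb 29):
  2044: Sat  2045: Sun (+1)  2046: Mon (+1)  2047: Tue (+1) ✓  2048: Thu (+2)
  2049: Fri (+1)  2050: Sat (+1)  2051: Sun (+1)  2052: Tue (+2) ✓  2053: Wed (+1)
  2054: Thu (+1)  2055: Fri (+1)  2056: Sun (+2)  2057: Mon (+1)  … (7 more years) …
  2065: Thu (+1)  2066: Fri (+1)  2067: Sat (+1)  2068: Mon (+2)  2069: Tue (+1) ✓
  2070: Wed (+1)  2071: Thu (+1)  2072: Sat (+2)  2073: Sun (+1)  2074: Mon (+1)
  2075: Tue (+1) ✓  2076: Thu (+2)  2077: Fri (+1)  2078: Sat (+1)
Tuesday years: 2047, 2052, 2058, 2069, 2075 — 5 in total.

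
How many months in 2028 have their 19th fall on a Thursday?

Check the 19th of each month of 2028: Jan 19: Wed, Feb 19: Sat, Mar 19: Sun, Apr 19: Wed, May 19: Fri, Jun 19: Mon, Jul 19: Wed, Aug 19: Sat, Sep 19: Tue, Oct 19: Thu, Nov 19: Sun, Dec 19: Tue.
Thursday occurs in October — 1 month.

1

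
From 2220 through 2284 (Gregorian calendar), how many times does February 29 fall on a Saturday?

2

Leap years in 2220–2284: 17 of them.
Feb 29 weekday advances by 5 (mod 7) from one leap year to the next four years later (or differs when a century non-leap intervenes).
Leap-day weekdays: 2220:Tue 2224:Sun 2228:Fri 2232:Wed 2236:Mon 2240:Sat✓ 2244:Thu 2248:Tue 2252:Sun 2256:Fri 2260:Wed 2264:Mon 2268:Sat✓ 2272:Thu 2276:Tue 2280:Sun 2284:Fri
Saturday: 2240, 2268 → 2.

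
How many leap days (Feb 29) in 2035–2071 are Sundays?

Leap years in 2035–2071: 9 of them.
Feb 29 weekday advances by 5 (mod 7) from one leap year to the next four years later (or differs when a century non-leap intervenes).
Leap-day weekdays: 2036:Fri 2040:Wed 2044:Mon 2048:Sat 2052:Thu 2056:Tue 2060:Sun✓ 2064:Fri 2068:Wed
Sunday: 2060 → 1.

1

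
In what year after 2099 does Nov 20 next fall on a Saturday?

2100

From one year to the next, a fixed date's weekday advances by 1, or by 2 when a Feb 29 lies between the two dates.
2099: November 20 is Friday.
2100: Saturday (+1)
Nov 20 falls on a Saturday in 2100.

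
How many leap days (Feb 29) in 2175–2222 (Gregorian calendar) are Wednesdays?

2

Leap years in 2175–2222: 11 of them.
Feb 29 weekday advances by 5 (mod 7) from one leap year to the next four years later (or differs when a century non-leap intervenes).
Leap-day weekdays: 2176:Thu 2180:Tue 2184:Sun 2188:Fri 2192:Wed✓ 2196:Mon 2204:Wed✓ 2208:Mon 2212:Sat 2216:Thu 2220:Tue
Wednesday: 2192, 2204 → 2.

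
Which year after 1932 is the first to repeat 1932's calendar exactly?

1960

Two years share a calendar iff Jan 1 falls on the same weekday and both are leap or both are common. 1932: Jan 1 is Friday, leap year.
1933: Jan 1 Sunday, common
1934: Jan 1 Monday, common
1935: Jan 1 Tuesday, common
1936: Jan 1 Wednesday, leap
1937: Jan 1 Friday, common
1938: Jan 1 Saturday, common
1939: Jan 1 Sunday, common
1940: Jan 1 Monday, leap
1941: Jan 1 Wednesday, common
1942: Jan 1 Thursday, common
1943: Jan 1 Friday, common
1944: Jan 1 Saturday, leap
1945: Jan 1 Monday, common
1946: Jan 1 Tuesday, common
1947: Jan 1 Wednesday, common
1948: Jan 1 Thursday, leap
1949: Jan 1 Saturday, common
1950: Jan 1 Sunday, common
1951: Jan 1 Monday, common
1952: Jan 1 Tuesday, leap
1953: Jan 1 Thursday, common
1954: Jan 1 Friday, common
1955: Jan 1 Saturday, common
1956: Jan 1 Sunday, leap
1957: Jan 1 Tuesday, common
1958: Jan 1 Wednesday, common
1959: Jan 1 Thursday, common
1960: Jan 1 Friday, leap
1960 matches on both conditions.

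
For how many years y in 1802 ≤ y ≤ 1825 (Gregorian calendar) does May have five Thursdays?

May has 31 days; it has five Thursdays when Thursday falls among the first (month-length − 28) days — i.e. when May 1 is one of Thursday/Wednesday/Tuesday.
May 1 by year: 1802:Sat 1803:Sun 1804:Tue✓ 1805:Wed✓ 1806:Thu✓ 1807:Fri 1808:Sun 1809:Mon 1810:Tue✓ 1811:Wed✓ 1812:Fri 1813:Sat 1814:Sun 1815:Mon 1816:Wed✓ 1817:Thu✓ 1818:Fri 1819:Sat 1820:Mon 1821:Tue✓ 1822:Wed✓ 1823:Thu✓ 1824:Sat 1825:Sun
Years with five Thursdays: 1804, 1805, 1806, 1810, 1811, 1816, 1817, 1821, 1822, 1823 → 10.

10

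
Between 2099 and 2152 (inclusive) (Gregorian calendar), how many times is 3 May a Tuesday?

8

Track 3 May's weekday year by year (advancing +1, or +2 across a Feb 29):
  2099: Sun  2100: Mon (+1)  2101: Tue (+1) ✓  2102: Wed (+1)  2103: Thu (+1)
  2104: Sat (+2)  2105: Sun (+1)  2106: Mon (+1)  2107: Tue (+1) ✓  2108: Thu (+2)
  2109: Fri (+1)  2110: Sat (+1)  2111: Sun (+1)  2112: Tue (+2) ✓  … (26 more years) …
  2139: Sun (+1)  2140: Tue (+2) ✓  2141: Wed (+1)  2142: Thu (+1)  2143: Fri (+1)
  2144: Sun (+2)  2145: Mon (+1)  2146: Tue (+1) ✓  2147: Wed (+1)  2148: Fri (+2)
  2149: Sat (+1)  2150: Sun (+1)  2151: Mon (+1)  2152: Wed (+2)
Tuesday years: 2101, 2107, 2112, 2118, 2129, 2135, 2140, 2146 — 8 in total.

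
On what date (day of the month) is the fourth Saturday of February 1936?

February 1, 1936 is a Saturday, so the first Saturday is the 1st.
The fourth Saturday is 1 + 21 = 22.

22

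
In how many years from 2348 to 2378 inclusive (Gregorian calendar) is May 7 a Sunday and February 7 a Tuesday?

Check each year's weekday for May 7 and February 7:
  2348: Fri/Sat  2349: Sat/Mon  2350: Sun/Tue ✓  2351: Mon/Wed  2352: Wed/Thu  2353: Thu/Sat  2354: Fri/Sun  2355: Sat/Mon  2356: Mon/Tue  2357: Tue/Thu  2358: Wed/Fri  2359: Thu/Sat  2360: Sat/Sun  2361: Sun/Tue ✓  …(3 more)…  2365: Fri/Sun  2366: Sat/Mon  2367: Sun/Tue ✓  2368: Tue/Wed  2369: Wed/Fri  2370: Thu/Sat  2371: Fri/Sun  2372: Sun/Mon  2373: Mon/Wed  2374: Tue/Thu  2375: Wed/Fri  2376: Fri/Sat  2377: Sat/Mon  2378: Sun/Tue ✓
Both conditions hold in: 2350, 2361, 2367, 2378 — 4.

4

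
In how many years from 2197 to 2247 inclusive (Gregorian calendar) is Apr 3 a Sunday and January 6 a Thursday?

5

Check each year's weekday for Apr 3 and January 6:
  2197: Mon/Fri  2198: Tue/Sat  2199: Wed/Sun  2200: Thu/Mon  2201: Fri/Tue  2202: Sat/Wed  2203: Sun/Thu ✓  2204: Tue/Fri  2205: Wed/Sun  2206: Thu/Mon  2207: Fri/Tue  2208: Sun/Wed  2209: Mon/Fri  2210: Tue/Sat  …(23 more)…  2234: Thu/Mon  2235: Fri/Tue  2236: Sun/Wed  2237: Mon/Fri  2238: Tue/Sat  2239: Wed/Sun  2240: Fri/Mon  2241: Sat/Wed  2242: Sun/Thu ✓  2243: Mon/Fri  2244: Wed/Sat  2245: Thu/Mon  2246: Fri/Tue  2247: Sat/Wed
Both conditions hold in: 2203, 2214, 2225, 2231, 2242 — 5.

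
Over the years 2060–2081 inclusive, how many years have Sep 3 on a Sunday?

3

Track Sep 3's weekday year by year (advancing +1, or +2 across a Feb 29):
  2060: Fri  2061: Sat (+1)  2062: Sun (+1) ✓  2063: Mon (+1)  2064: Wed (+2)
  2065: Thu (+1)  2066: Fri (+1)  2067: Sat (+1)  2068: Mon (+2)  2069: Tue (+1)
  2070: Wed (+1)  2071: Thu (+1)  2072: Sat (+2)  2073: Sun (+1) ✓  2074: Mon (+1)
  2075: Tue (+1)  2076: Thu (+2)  2077: Fri (+1)  2078: Sat (+1)  2079: Sun (+1) ✓
  2080: Tue (+2)  2081: Wed (+1)
Sunday years: 2062, 2073, 2079 — 3 in total.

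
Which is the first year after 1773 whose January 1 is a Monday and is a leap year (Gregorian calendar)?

1776

Jan 1 advances by 2 weekdays after a leap year and by 1 after a common year.
1773: Jan 1 is Friday.
1774: Saturday
1775: Sunday
1776: Monday (leap)
1776 begins on a Monday and is a leap year.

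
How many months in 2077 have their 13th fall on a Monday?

2

Check the 13th of each month of 2077: Jan 13: Wed, Feb 13: Sat, Mar 13: Sat, Apr 13: Tue, May 13: Thu, Jun 13: Sun, Jul 13: Tue, Aug 13: Fri, Sep 13: Mon, Oct 13: Wed, Nov 13: Sat, Dec 13: Mon.
Monday occurs in September, December — 2 months.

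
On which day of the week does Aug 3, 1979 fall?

Friday

January 1, 1979 is a Monday.
August 3 is day 215 of the year, i.e. 214 days after Jan 1.
214 mod 7 = 4, so advance 4 weekdays from Monday: Friday.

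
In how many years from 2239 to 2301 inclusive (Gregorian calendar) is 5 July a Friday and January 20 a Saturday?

2

Check each year's weekday for 5 July and January 20:
  2239: Fri/Sun  2240: Sun/Mon  2241: Mon/Wed  2242: Tue/Thu  2243: Wed/Fri  2244: Fri/Sat ✓  2245: Sat/Mon  2246: Sun/Tue  2247: Mon/Wed  2248: Wed/Thu  2249: Thu/Sat  2250: Fri/Sun  2251: Sat/Mon  2252: Mon/Tue  …(35 more)…  2288: Thu/Fri  2289: Fri/Sun  2290: Sat/Mon  2291: Sun/Tue  2292: Tue/Wed  2293: Wed/Fri  2294: Thu/Sat  2295: Fri/Sun  2296: Sun/Mon  2297: Mon/Wed  2298: Tue/Thu  2299: Wed/Fri  2300: Thu/Sat  2301: Fri/Sun
Both conditions hold in: 2244, 2272 — 2.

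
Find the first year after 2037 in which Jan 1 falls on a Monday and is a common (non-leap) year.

2046

Jan 1 advances by 2 weekdays after a leap year and by 1 after a common year.
2037: Jan 1 is Thursday.
2038: Friday
2039: Saturday
2040: Sunday (leap)
2041: Tuesday
2042: Wednesday
2043: Thursday
2044: Friday (leap)
2045: Sunday
2046: Monday
2046 begins on a Monday and is a common year.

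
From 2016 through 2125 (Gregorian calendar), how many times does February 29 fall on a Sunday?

Leap years in 2016–2125: 27 of them.
Feb 29 weekday advances by 5 (mod 7) from one leap year to the next four years later (or differs when a century non-leap intervenes).
Leap-day weekdays: 2016:Mon 2020:Sat 2024:Thu 2028:Tue 2032:Sun✓ 2036:Fri 2040:Wed 2044:Mon 2048:Sat 2052:Thu 2056:Tue 2060:Sun✓ 2064:Fri 2068:Wed 2072:Mon 2076:Sat 2080:Thu 2084:Tue 2088:Sun✓ 2092:Fri 2096:Wed 2104:Fri 2108:Wed 2112:Mon 2116:Sat 2120:Thu 2124:Tue
Sunday: 2032, 2060, 2088 → 3.

3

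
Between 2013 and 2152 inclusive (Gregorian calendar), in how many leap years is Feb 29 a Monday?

5

Leap years in 2013–2152: 34 of them.
Feb 29 weekday advances by 5 (mod 7) from one leap year to the next four years later (or differs when a century non-leap intervenes).
Leap-day weekdays: 2016:Mon✓ 2020:Sat 2024:Thu 2028:Tue 2032:Sun 2036:Fri 2040:Wed 2044:Mon✓ 2048:Sat 2052:Thu 2056:Tue 2060:Sun 2064:Fri …(8 more)… 2104:Fri 2108:Wed 2112:Mon✓ 2116:Sat 2120:Thu 2124:Tue 2128:Sun 2132:Fri 2136:Wed 2140:Mon✓ 2144:Sat 2148:Thu 2152:Tue
Monday: 2016, 2044, 2072, 2112, 2140 → 5.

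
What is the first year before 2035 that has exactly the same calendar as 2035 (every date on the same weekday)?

2029

Two years share a calendar iff Jan 1 falls on the same weekday and both are leap or both are common. 2035: Jan 1 is Monday, common year.
2034: Jan 1 Sunday, common
2033: Jan 1 Saturday, common
2032: Jan 1 Thursday, leap
2031: Jan 1 Wednesday, common
2030: Jan 1 Tuesday, common
2029: Jan 1 Monday, common
2029 matches on both conditions.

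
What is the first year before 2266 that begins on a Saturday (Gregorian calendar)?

Jan 1 advances by 2 weekdays after a leap year and by 1 after a common year.
2266: Jan 1 is Monday.
2265: Sunday
2264: Friday (leap)
2263: Thursday
2262: Wednesday
2261: Tuesday
2260: Sunday (leap)
2259: Saturday
2259 begins on a Saturday

2259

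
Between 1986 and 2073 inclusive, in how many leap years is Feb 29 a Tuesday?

Leap years in 1986–2073: 22 of them.
Feb 29 weekday advances by 5 (mod 7) from one leap year to the next four years later (or differs when a century non-leap intervenes).
Leap-day weekdays: 1988:Mon 1992:Sat 1996:Thu 2000:Tue✓ 2004:Sun 2008:Fri 2012:Wed 2016:Mon 2020:Sat 2024:Thu 2028:Tue✓ 2032:Sun 2036:Fri 2040:Wed 2044:Mon 2048:Sat 2052:Thu 2056:Tue✓ 2060:Sun 2064:Fri 2068:Wed 2072:Mon
Tuesday: 2000, 2028, 2056 → 3.

3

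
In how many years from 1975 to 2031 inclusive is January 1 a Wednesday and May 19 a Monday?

7

Check each year's weekday for January 1 and May 19:
  1975: Wed/Mon ✓  1976: Thu/Wed  1977: Sat/Thu  1978: Sun/Fri  1979: Mon/Sat  1980: Tue/Mon  1981: Thu/Tue  1982: Fri/Wed  1983: Sat/Thu  1984: Sun/Sat  1985: Tue/Sun  1986: Wed/Mon ✓  1987: Thu/Tue  1988: Fri/Thu  …(29 more)…  2018: Mon/Sat  2019: Tue/Sun  2020: Wed/Tue  2021: Fri/Wed  2022: Sat/Thu  2023: Sun/Fri  2024: Mon/Sun  2025: Wed/Mon ✓  2026: Thu/Tue  2027: Fri/Wed  2028: Sat/Fri  2029: Mon/Sat  2030: Tue/Sun  2031: Wed/Mon ✓
Both conditions hold in: 1975, 1986, 1997, 2003, 2014, 2025, 2031 — 7.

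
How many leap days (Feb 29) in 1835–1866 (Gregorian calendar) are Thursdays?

1

Leap years in 1835–1866: 8 of them.
Feb 29 weekday advances by 5 (mod 7) from one leap year to the next four years later (or differs when a century non-leap intervenes).
Leap-day weekdays: 1836:Mon 1840:Sat 1844:Thu✓ 1848:Tue 1852:Sun 1856:Fri 1860:Wed 1864:Mon
Thursday: 1844 → 1.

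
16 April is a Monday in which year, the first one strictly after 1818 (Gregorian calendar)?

1821

From one year to the next, a fixed date's weekday advances by 1, or by 2 when a Feb 29 lies between the two dates.
1818: April 16 is Thursday.
1819: Friday (+1)
1820: Sunday (+2)
1821: Monday (+1)
16 April falls on a Monday in 1821.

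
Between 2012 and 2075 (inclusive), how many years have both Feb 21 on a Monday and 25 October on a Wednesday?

2

Check each year's weekday for Feb 21 and 25 October:
  2012: Tue/Thu  2013: Thu/Fri  2014: Fri/Sat  2015: Sat/Sun  2016: Sun/Tue  2017: Tue/Wed  2018: Wed/Thu  2019: Thu/Fri  2020: Fri/Sun  2021: Sun/Mon  2022: Mon/Tue  2023: Tue/Wed  2024: Wed/Fri  2025: Fri/Sat  …(36 more)…  2062: Tue/Wed  2063: Wed/Thu  2064: Thu/Sat  2065: Sat/Sun  2066: Sun/Mon  2067: Mon/Tue  2068: Tue/Thu  2069: Thu/Fri  2070: Fri/Sat  2071: Sat/Sun  2072: Sun/Tue  2073: Tue/Wed  2074: Wed/Thu  2075: Thu/Fri
Both conditions hold in: 2028, 2056 — 2.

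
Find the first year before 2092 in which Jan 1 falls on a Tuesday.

2086

Jan 1 advances by 2 weekdays after a leap year and by 1 after a common year.
2092: Jan 1 is Tuesday (leap).
2091: Monday
2090: Sunday
2089: Saturday
2088: Thursday (leap)
2087: Wednesday
2086: Tuesday
2086 begins on a Tuesday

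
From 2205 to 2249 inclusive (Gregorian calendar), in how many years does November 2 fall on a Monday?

7

Track November 2's weekday year by year (advancing +1, or +2 across a Feb 29):
  2205: Sat  2206: Sun (+1)  2207: Mon (+1) ✓  2208: Wed (+2)  2209: Thu (+1)
  2210: Fri (+1)  2211: Sat (+1)  2212: Mon (+2) ✓  2213: Tue (+1)  2214: Wed (+1)
  2215: Thu (+1)  2216: Sat (+2)  2217: Sun (+1)  2218: Mon (+1) ✓  … (17 more years) …
  2236: Wed (+2)  2237: Thu (+1)  2238: Fri (+1)  2239: Sat (+1)  2240: Mon (+2) ✓
  2241: Tue (+1)  2242: Wed (+1)  2243: Thu (+1)  2244: Sat (+2)  2245: Sun (+1)
  2246: Mon (+1) ✓  2247: Tue (+1)  2248: Thu (+2)  2249: Fri (+1)
Monday years: 2207, 2212, 2218, 2229, 2235, 2240, 2246 — 7 in total.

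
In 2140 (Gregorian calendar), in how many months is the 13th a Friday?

Check the 13th of each month of 2140: Jan 13: Wed, Feb 13: Sat, Mar 13: Sun, Apr 13: Wed, May 13: Fri, Jun 13: Mon, Jul 13: Wed, Aug 13: Sat, Sep 13: Tue, Oct 13: Thu, Nov 13: Sun, Dec 13: Tue.
Friday occurs in May — 1 month.

1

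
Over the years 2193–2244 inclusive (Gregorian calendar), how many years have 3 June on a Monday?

9

Track 3 June's weekday year by year (advancing +1, or +2 across a Feb 29):
  2193: Mon ✓  2194: Tue (+1)  2195: Wed (+1)  2196: Fri (+2)  2197: Sat (+1)
  2198: Sun (+1)  2199: Mon (+1) ✓  2200: Tue (+1)  2201: Wed (+1)  2202: Thu (+1)
  2203: Fri (+1)  2204: Sun (+2)  2205: Mon (+1) ✓  2206: Tue (+1)  … (24 more years) …
  2231: Fri (+1)  2232: Sun (+2)  2233: Mon (+1) ✓  2234: Tue (+1)  2235: Wed (+1)
  2236: Fri (+2)  2237: Sat (+1)  2238: Sun (+1)  2239: Mon (+1) ✓  2240: Wed (+2)
  2241: Thu (+1)  2242: Fri (+1)  2243: Sat (+1)  2244: Mon (+2) ✓
Monday years: 2193, 2199, 2205, 2211, 2216, 2222, 2233, 2239, 2244 — 9 in total.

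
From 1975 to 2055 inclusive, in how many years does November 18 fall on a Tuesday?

12

Track November 18's weekday year by year (advancing +1, or +2 across a Feb 29):
  1975: Tue ✓  1976: Thu (+2)  1977: Fri (+1)  1978: Sat (+1)  1979: Sun (+1)
  1980: Tue (+2) ✓  1981: Wed (+1)  1982: Thu (+1)  1983: Fri (+1)  1984: Sun (+2)
  1985: Mon (+1)  1986: Tue (+1) ✓  1987: Wed (+1)  1988: Fri (+2)  … (53 more years) …
  2042: Tue (+1) ✓  2043: Wed (+1)  2044: Fri (+2)  2045: Sat (+1)  2046: Sun (+1)
  2047: Mon (+1)  2048: Wed (+2)  2049: Thu (+1)  2050: Fri (+1)  2051: Sat (+1)
  2052: Mon (+2)  2053: Tue (+1) ✓  2054: Wed (+1)  2055: Thu (+1)
Tuesday years: 1975, 1980, 1986, 1997, 2003, 2008, 2014, 2025, 2031, 2036, 2042, 2053 — 12 in total.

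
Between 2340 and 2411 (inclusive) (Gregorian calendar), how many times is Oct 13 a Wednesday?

Track Oct 13's weekday year by year (advancing +1, or +2 across a Feb 29):
  2340: Sun  2341: Mon (+1)  2342: Tue (+1)  2343: Wed (+1) ✓  2344: Fri (+2)
  2345: Sat (+1)  2346: Sun (+1)  2347: Mon (+1)  2348: Wed (+2) ✓  2349: Thu (+1)
  2350: Fri (+1)  2351: Sat (+1)  2352: Mon (+2)  2353: Tue (+1)  … (44 more years) …
  2398: Tue (+1)  2399: Wed (+1) ✓  2400: Fri (+2)  2401: Sat (+1)  2402: Sun (+1)
  2403: Mon (+1)  2404: Wed (+2) ✓  2405: Thu (+1)  2406: Fri (+1)  2407: Sat (+1)
  2408: Mon (+2)  2409: Tue (+1)  2410: Wed (+1) ✓  2411: Thu (+1)
Wednesday years: 2343, 2348, 2354, 2365, 2371, 2376, 2382, 2393, 2399, 2404, 2410 — 11 in total.

11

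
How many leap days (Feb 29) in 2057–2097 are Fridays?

2

Leap years in 2057–2097: 10 of them.
Feb 29 weekday advances by 5 (mod 7) from one leap year to the next four years later (or differs when a century non-leap intervenes).
Leap-day weekdays: 2060:Sun 2064:Fri✓ 2068:Wed 2072:Mon 2076:Sat 2080:Thu 2084:Tue 2088:Sun 2092:Fri✓ 2096:Wed
Friday: 2064, 2092 → 2.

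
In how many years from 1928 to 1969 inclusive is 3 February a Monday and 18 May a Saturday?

Check each year's weekday for 3 February and 18 May:
  1928: Fri/Fri  1929: Sun/Sat  1930: Mon/Sun  1931: Tue/Mon  1932: Wed/Wed  1933: Fri/Thu  1934: Sat/Fri  1935: Sun/Sat  1936: Mon/Mon  1937: Wed/Tue  1938: Thu/Wed  1939: Fri/Thu  1940: Sat/Sat  1941: Mon/Sun  …(14 more)…  1956: Fri/Fri  1957: Sun/Sat  1958: Mon/Sun  1959: Tue/Mon  1960: Wed/Wed  1961: Fri/Thu  1962: Sat/Fri  1963: Sun/Sat  1964: Mon/Mon  1965: Wed/Tue  1966: Thu/Wed  1967: Fri/Thu  1968: Sat/Sat  1969: Mon/Sun
Both conditions hold in: no year — 0.

0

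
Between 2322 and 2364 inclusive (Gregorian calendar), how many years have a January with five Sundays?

18

January has 31 days; it has five Sundays when Sunday falls among the first (month-length − 28) days — i.e. when January 1 is one of Sunday/Saturday/Friday.
January 1 by year: 2322:Sun✓ 2323:Mon 2324:Tue 2325:Thu 2326:Fri✓ 2327:Sat✓ 2328:Sun✓ 2329:Tue 2330:Wed 2331:Thu 2332:Fri✓ 2333:Sun✓ 2334:Mon 2335:Tue 2336:Wed …(13 more)… 2350:Sun✓ 2351:Mon 2352:Tue 2353:Thu 2354:Fri✓ 2355:Sat✓ 2356:Sun✓ 2357:Tue 2358:Wed 2359:Thu 2360:Fri✓ 2361:Sun✓ 2362:Mon 2363:Tue 2364:Wed
Years with five Sundays: 2322, 2326, 2327, 2328, 2332, 2333, 2337, 2338, 2339, 2343, 2344, 2349, 2350, 2354, 2355, 2356, 2360, 2361 → 18.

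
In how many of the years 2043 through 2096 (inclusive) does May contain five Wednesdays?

May has 31 days; it has five Wednesdays when Wednesday falls among the first (month-length − 28) days — i.e. when May 1 is one of Wednesday/Tuesday/Monday.
May 1 by year: 2043:Fri 2044:Sun 2045:Mon✓ 2046:Tue✓ 2047:Wed✓ 2048:Fri 2049:Sat 2050:Sun 2051:Mon✓ 2052:Wed✓ 2053:Thu 2054:Fri 2055:Sat 2056:Mon✓ 2057:Tue✓ …(24 more)… 2082:Fri 2083:Sat 2084:Mon✓ 2085:Tue✓ 2086:Wed✓ 2087:Thu 2088:Sat 2089:Sun 2090:Mon✓ 2091:Tue✓ 2092:Thu 2093:Fri 2094:Sat 2095:Sun 2096:Tue✓
Years with five Wednesdays: 2045, 2046, 2047, 2051, 2052, 2056, 2057, 2058, 2062, 2063, 2068, 2069, 2073, 2074, 2075, 2079, 2080, 2084, 2085, 2086, 2090, 2091, 2096 → 23.

23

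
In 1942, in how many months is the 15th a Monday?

1

Check the 15th of each month of 1942: Jan 15: Thu, Feb 15: Sun, Mar 15: Sun, Apr 15: Wed, May 15: Fri, Jun 15: Mon, Jul 15: Wed, Aug 15: Sat, Sep 15: Tue, Oct 15: Thu, Nov 15: Sun, Dec 15: Tue.
Monday occurs in June — 1 month.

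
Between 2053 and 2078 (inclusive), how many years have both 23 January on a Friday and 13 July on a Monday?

3

Check each year's weekday for 23 January and 13 July:
  2053: Thu/Sun  2054: Fri/Mon ✓  2055: Sat/Tue  2056: Sun/Thu  2057: Tue/Fri  2058: Wed/Sat  2059: Thu/Sun  2060: Fri/Tue  2061: Sun/Wed  2062: Mon/Thu  2063: Tue/Fri  2064: Wed/Sun  2065: Fri/Mon ✓  2066: Sat/Tue  2067: Sun/Wed  2068: Mon/Fri  2069: Wed/Sat  2070: Thu/Sun  2071: Fri/Mon ✓  2072: Sat/Wed  2073: Mon/Thu  2074: Tue/Fri  2075: Wed/Sat  2076: Thu/Mon  2077: Sat/Tue  2078: Sun/Wed
Both conditions hold in: 2054, 2065, 2071 — 3.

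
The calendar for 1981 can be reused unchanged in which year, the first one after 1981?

1987

Two years share a calendar iff Jan 1 falls on the same weekday and both are leap or both are common. 1981: Jan 1 is Thursday, common year.
1982: Jan 1 Friday, common
1983: Jan 1 Saturday, common
1984: Jan 1 Sunday, leap
1985: Jan 1 Tuesday, common
1986: Jan 1 Wednesday, common
1987: Jan 1 Thursday, common
1987 matches on both conditions.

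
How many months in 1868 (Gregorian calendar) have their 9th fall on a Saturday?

1

Check the 9th of each month of 1868: Jan 9: Thu, Feb 9: Sun, Mar 9: Mon, Apr 9: Thu, May 9: Sat, Jun 9: Tue, Jul 9: Thu, Aug 9: Sun, Sep 9: Wed, Oct 9: Fri, Nov 9: Mon, Dec 9: Wed.
Saturday occurs in May — 1 month.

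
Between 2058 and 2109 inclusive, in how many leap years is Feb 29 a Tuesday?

Leap years in 2058–2109: 12 of them.
Feb 29 weekday advances by 5 (mod 7) from one leap year to the next four years later (or differs when a century non-leap intervenes).
Leap-day weekdays: 2060:Sun 2064:Fri 2068:Wed 2072:Mon 2076:Sat 2080:Thu 2084:Tue✓ 2088:Sun 2092:Fri 2096:Wed 2104:Fri 2108:Wed
Tuesday: 2084 → 1.

1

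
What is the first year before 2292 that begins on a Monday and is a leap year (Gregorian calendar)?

Jan 1 advances by 2 weekdays after a leap year and by 1 after a common year.
2292: Jan 1 is Friday (leap).
2291: Thursday
2290: Wednesday
2289: Tuesday
2288: Sunday (leap)
2287: Saturday
2286: Friday
2285: Thursday
2284: Tuesday (leap)
2283: Monday
2282: Sunday
2281: Saturday
2280: Thursday (leap)
2279: Wednesday
2278: Tuesday
2277: Monday
2276: Saturday (leap)
2275: Friday
2274: Thursday
2273: Wednesday
2272: Monday (leap)
2272 begins on a Monday and is a leap year.

2272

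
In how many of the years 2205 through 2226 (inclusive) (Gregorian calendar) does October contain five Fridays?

October has 31 days; it has five Fridays when Friday falls among the first (month-length − 28) days — i.e. when October 1 is one of Friday/Thursday/Wednesday.
October 1 by year: 2205:Tue 2206:Wed✓ 2207:Thu✓ 2208:Sat 2209:Sun 2210:Mon 2211:Tue 2212:Thu✓ 2213:Fri✓ 2214:Sat 2215:Sun 2216:Tue 2217:Wed✓ 2218:Thu✓ 2219:Fri✓ 2220:Sun 2221:Mon 2222:Tue 2223:Wed✓ 2224:Fri✓ 2225:Sat 2226:Sun
Years with five Fridays: 2206, 2207, 2212, 2213, 2217, 2218, 2219, 2223, 2224 → 9.

9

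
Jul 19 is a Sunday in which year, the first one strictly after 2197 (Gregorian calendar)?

2201

From one year to the next, a fixed date's weekday advances by 1, or by 2 when a Feb 29 lies between the two dates.
2197: July 19 is Wednesday.
2198: Thursday (+1)
2199: Friday (+1)
2200: Saturday (+1)
2201: Sunday (+1)
Jul 19 falls on a Sunday in 2201.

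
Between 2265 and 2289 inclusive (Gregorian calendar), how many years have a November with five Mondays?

November has 30 days; it has five Mondays when Monday falls among the first (month-length − 28) days — i.e. when November 1 is one of Monday/Sunday.
November 1 by year: 2265:Wed 2266:Thu 2267:Fri 2268:Sun✓ 2269:Mon✓ 2270:Tue 2271:Wed 2272:Fri 2273:Sat 2274:Sun✓ 2275:Mon✓ 2276:Wed 2277:Thu 2278:Fri 2279:Sat 2280:Mon✓ 2281:Tue 2282:Wed 2283:Thu 2284:Sat 2285:Sun✓ 2286:Mon✓ 2287:Tue 2288:Thu 2289:Fri
Years with five Mondays: 2268, 2269, 2274, 2275, 2280, 2285, 2286 → 7.

7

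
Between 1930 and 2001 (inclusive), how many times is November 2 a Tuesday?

Track November 2's weekday year by year (advancing +1, or +2 across a Feb 29):
  1930: Sun  1931: Mon (+1)  1932: Wed (+2)  1933: Thu (+1)  1934: Fri (+1)
  1935: Sat (+1)  1936: Mon (+2)  1937: Tue (+1) ✓  1938: Wed (+1)  1939: Thu (+1)
  1940: Sat (+2)  1941: Sun (+1)  1942: Mon (+1)  1943: Tue (+1) ✓  … (44 more years) …
  1988: Wed (+2)  1989: Thu (+1)  1990: Fri (+1)  1991: Sat (+1)  1992: Mon (+2)
  1993: Tue (+1) ✓  1994: Wed (+1)  1995: Thu (+1)  1996: Sat (+2)  1997: Sun (+1)
  1998: Mon (+1)  1999: Tue (+1) ✓  2000: Thu (+2)  2001: Fri (+1)
Tuesday years: 1937, 1943, 1948, 1954, 1965, 1971, 1976, 1982, 1993, 1999 — 10 in total.

10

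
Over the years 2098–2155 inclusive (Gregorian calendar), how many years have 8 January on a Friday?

9

Track 8 January's weekday year by year (advancing +1, or +2 across a Feb 29):
  2098: Wed  2099: Thu (+1)  2100: Fri (+1) ✓  2101: Sat (+1)  2102: Sun (+1)
  2103: Mon (+1)  2104: Tue (+1)  2105: Thu (+2)  2106: Fri (+1) ✓  2107: Sat (+1)
  2108: Sun (+1)  2109: Tue (+2)  2110: Wed (+1)  2111: Thu (+1)  … (30 more years) …
  2142: Mon (+1)  2143: Tue (+1)  2144: Wed (+1)  2145: Fri (+2) ✓  2146: Sat (+1)
  2147: Sun (+1)  2148: Mon (+1)  2149: Wed (+2)  2150: Thu (+1)  2151: Fri (+1) ✓
  2152: Sat (+1)  2153: Mon (+2)  2154: Tue (+1)  2155: Wed (+1)
Friday years: 2100, 2106, 2112, 2117, 2123, 2134, 2140, 2145, 2151 — 9 in total.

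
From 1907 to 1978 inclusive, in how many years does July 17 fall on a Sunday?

10

Track July 17's weekday year by year (advancing +1, or +2 across a Feb 29):
  1907: Wed  1908: Fri (+2)  1909: Sat (+1)  1910: Sun (+1) ✓  1911: Mon (+1)
  1912: Wed (+2)  1913: Thu (+1)  1914: Fri (+1)  1915: Sat (+1)  1916: Mon (+2)
  1917: Tue (+1)  1918: Wed (+1)  1919: Thu (+1)  1920: Sat (+2)  … (44 more years) …
  1965: Sat (+1)  1966: Sun (+1) ✓  1967: Mon (+1)  1968: Wed (+2)  1969: Thu (+1)
  1970: Fri (+1)  1971: Sat (+1)  1972: Mon (+2)  1973: Tue (+1)  1974: Wed (+1)
  1975: Thu (+1)  1976: Sat (+2)  1977: Sun (+1) ✓  1978: Mon (+1)
Sunday years: 1910, 1921, 1927, 1932, 1938, 1949, 1955, 1960, 1966, 1977 — 10 in total.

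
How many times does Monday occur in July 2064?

4

July 2064 has 31 days and begins on Tuesday.
The first Monday is July 7.
Mondays fall on 7, 14, 21, 28 — that's 4.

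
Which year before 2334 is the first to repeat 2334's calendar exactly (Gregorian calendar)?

2323

Two years share a calendar iff Jan 1 falls on the same weekday and both are leap or both are common. 2334: Jan 1 is Monday, common year.
2333: Jan 1 Sunday, common
2332: Jan 1 Friday, leap
2331: Jan 1 Thursday, common
2330: Jan 1 Wednesday, common
2329: Jan 1 Tuesday, common
2328: Jan 1 Sunday, leap
2327: Jan 1 Saturday, common
2326: Jan 1 Friday, common
2325: Jan 1 Thursday, common
2324: Jan 1 Tuesday, leap
2323: Jan 1 Monday, common
2323 matches on both conditions.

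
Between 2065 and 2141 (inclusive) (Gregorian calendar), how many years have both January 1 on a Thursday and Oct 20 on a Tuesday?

10

Check each year's weekday for January 1 and Oct 20:
  2065: Thu/Tue ✓  2066: Fri/Wed  2067: Sat/Thu  2068: Sun/Sat  2069: Tue/Sun  2070: Wed/Mon  2071: Thu/Tue ✓  2072: Fri/Thu  2073: Sun/Fri  2074: Mon/Sat  2075: Tue/Sun  2076: Wed/Tue  2077: Fri/Wed  2078: Sat/Thu  …(49 more)…  2128: Thu/Wed  2129: Sat/Thu  2130: Sun/Fri  2131: Mon/Sat  2132: Tue/Mon  2133: Thu/Tue ✓  2134: Fri/Wed  2135: Sat/Thu  2136: Sun/Sat  2137: Tue/Sun  2138: Wed/Mon  2139: Thu/Tue ✓  2140: Fri/Thu  2141: Sun/Fri
Both conditions hold in: 2065, 2071, 2082, 2093, 2099, 2105, 2111, 2122, 2133, 2139 — 10.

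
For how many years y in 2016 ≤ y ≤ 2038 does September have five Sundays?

September has 30 days; it has five Sundays when Sunday falls among the first (month-length − 28) days — i.e. when September 1 is one of Sunday/Saturday.
September 1 by year: 2016:Thu 2017:Fri 2018:Sat✓ 2019:Sun✓ 2020:Tue 2021:Wed 2022:Thu 2023:Fri 2024:Sun✓ 2025:Mon 2026:Tue 2027:Wed 2028:Fri 2029:Sat✓ 2030:Sun✓ 2031:Mon 2032:Wed 2033:Thu 2034:Fri 2035:Sat✓ 2036:Mon 2037:Tue 2038:Wed
Years with five Sundays: 2018, 2019, 2024, 2029, 2030, 2035 → 6.

6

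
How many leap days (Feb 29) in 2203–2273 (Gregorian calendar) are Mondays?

Leap years in 2203–2273: 18 of them.
Feb 29 weekday advances by 5 (mod 7) from one leap year to the next four years later (or differs when a century non-leap intervenes).
Leap-day weekdays: 2204:Wed 2208:Mon✓ 2212:Sat 2216:Thu 2220:Tue 2224:Sun 2228:Fri 2232:Wed 2236:Mon✓ 2240:Sat 2244:Thu 2248:Tue 2252:Sun 2256:Fri 2260:Wed 2264:Mon✓ 2268:Sat 2272:Thu
Monday: 2208, 2236, 2264 → 3.

3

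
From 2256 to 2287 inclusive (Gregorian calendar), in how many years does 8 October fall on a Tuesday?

4

Track 8 October's weekday year by year (advancing +1, or +2 across a Feb 29):
  2256: Wed  2257: Thu (+1)  2258: Fri (+1)  2259: Sat (+1)  2260: Mon (+2)
  2261: Tue (+1) ✓  2262: Wed (+1)  2263: Thu (+1)  2264: Sat (+2)  2265: Sun (+1)
  2266: Mon (+1)  2267: Tue (+1) ✓  2268: Thu (+2)  2269: Fri (+1)  … (4 more years) …
  2274: Thu (+1)  2275: Fri (+1)  2276: Sun (+2)  2277: Mon (+1)  2278: Tue (+1) ✓
  2279: Wed (+1)  2280: Fri (+2)  2281: Sat (+1)  2282: Sun (+1)  2283: Mon (+1)
  2284: Wed (+2)  2285: Thu (+1)  2286: Fri (+1)  2287: Sat (+1)
Tuesday years: 2261, 2267, 2272, 2278 — 4 in total.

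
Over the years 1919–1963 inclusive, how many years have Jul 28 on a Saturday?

Track Jul 28's weekday year by year (advancing +1, or +2 across a Feb 29):
  1919: Mon  1920: Wed (+2)  1921: Thu (+1)  1922: Fri (+1)  1923: Sat (+1) ✓
  1924: Mon (+2)  1925: Tue (+1)  1926: Wed (+1)  1927: Thu (+1)  1928: Sat (+2) ✓
  1929: Sun (+1)  1930: Mon (+1)  1931: Tue (+1)  1932: Thu (+2)  … (17 more years) …
  1950: Fri (+1)  1951: Sat (+1) ✓  1952: Mon (+2)  1953: Tue (+1)  1954: Wed (+1)
  1955: Thu (+1)  1956: Sat (+2) ✓  1957: Sun (+1)  1958: Mon (+1)  1959: Tue (+1)
  1960: Thu (+2)  1961: Fri (+1)  1962: Sat (+1) ✓  1963: Sun (+1)
Saturday years: 1923, 1928, 1934, 1945, 1951, 1956, 1962 — 7 in total.

7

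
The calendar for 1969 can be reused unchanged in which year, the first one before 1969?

Two years share a calendar iff Jan 1 falls on the same weekday and both are leap or both are common. 1969: Jan 1 is Wednesday, common year.
1968: Jan 1 Monday, leap
1967: Jan 1 Sunday, common
1966: Jan 1 Saturday, common
1965: Jan 1 Friday, common
1964: Jan 1 Wednesday, leap
1963: Jan 1 Tuesday, common
1962: Jan 1 Monday, common
1961: Jan 1 Sunday, common
1960: Jan 1 Friday, leap
1959: Jan 1 Thursday, common
1958: Jan 1 Wednesday, common
1958 matches on both conditions.

1958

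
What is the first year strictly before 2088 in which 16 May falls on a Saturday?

From one year to the next, a fixed date's weekday advances by 1, or by 2 when a Feb 29 lies between the two dates.
2088: May 16 is Sunday.
2087: Friday (−2)
2086: Thursday (−1)
2085: Wednesday (−1)
2084: Tuesday (−1)
2083: Sunday (−2)
2082: Saturday (−1)
16 May falls on a Saturday in 2082.

2082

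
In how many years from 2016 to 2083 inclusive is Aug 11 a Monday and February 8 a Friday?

2

Check each year's weekday for Aug 11 and February 8:
  2016: Thu/Mon  2017: Fri/Wed  2018: Sat/Thu  2019: Sun/Fri  2020: Tue/Sat  2021: Wed/Mon  2022: Thu/Tue  2023: Fri/Wed  2024: Sun/Thu  2025: Mon/Sat  2026: Tue/Sun  2027: Wed/Mon  2028: Fri/Tue  2029: Sat/Thu  …(40 more)…  2070: Mon/Sat  2071: Tue/Sun  2072: Thu/Mon  2073: Fri/Wed  2074: Sat/Thu  2075: Sun/Fri  2076: Tue/Sat  2077: Wed/Mon  2078: Thu/Tue  2079: Fri/Wed  2080: Sun/Thu  2081: Mon/Sat  2082: Tue/Sun  2083: Wed/Mon
Both conditions hold in: 2036, 2064 — 2.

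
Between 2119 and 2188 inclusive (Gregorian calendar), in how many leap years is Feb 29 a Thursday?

3

Leap years in 2119–2188: 18 of them.
Feb 29 weekday advances by 5 (mod 7) from one leap year to the next four years later (or differs when a century non-leap intervenes).
Leap-day weekdays: 2120:Thu✓ 2124:Tue 2128:Sun 2132:Fri 2136:Wed 2140:Mon 2144:Sat 2148:Thu✓ 2152:Tue 2156:Sun 2160:Fri 2164:Wed 2168:Mon 2172:Sat 2176:Thu✓ 2180:Tue 2184:Sun 2188:Fri
Thursday: 2120, 2148, 2176 → 3.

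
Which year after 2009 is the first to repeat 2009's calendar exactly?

Two years share a calendar iff Jan 1 falls on the same weekday and both are leap or both are common. 2009: Jan 1 is Thursday, common year.
2010: Jan 1 Friday, common
2011: Jan 1 Saturday, common
2012: Jan 1 Sunday, leap
2013: Jan 1 Tuesday, common
2014: Jan 1 Wednesday, common
2015: Jan 1 Thursday, common
2015 matches on both conditions.

2015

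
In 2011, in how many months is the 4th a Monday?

Check the 4th of each month of 2011: Jan 4: Tue, Feb 4: Fri, Mar 4: Fri, Apr 4: Mon, May 4: Wed, Jun 4: Sat, Jul 4: Mon, Aug 4: Thu, Sep 4: Sun, Oct 4: Tue, Nov 4: Fri, Dec 4: Sun.
Monday occurs in April, July — 2 months.

2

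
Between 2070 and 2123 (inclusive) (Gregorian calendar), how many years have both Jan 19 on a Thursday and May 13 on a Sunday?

2

Check each year's weekday for Jan 19 and May 13:
  2070: Sun/Tue  2071: Mon/Wed  2072: Tue/Fri  2073: Thu/Sat  2074: Fri/Sun  2075: Sat/Mon  2076: Sun/Wed  2077: Tue/Thu  2078: Wed/Fri  2079: Thu/Sat  2080: Fri/Mon  2081: Sun/Tue  2082: Mon/Wed  2083: Tue/Thu  …(26 more)…  2110: Sun/Tue  2111: Mon/Wed  2112: Tue/Fri  2113: Thu/Sat  2114: Fri/Sun  2115: Sat/Mon  2116: Sun/Wed  2117: Tue/Thu  2118: Wed/Fri  2119: Thu/Sat  2120: Fri/Mon  2121: Sun/Tue  2122: Mon/Wed  2123: Tue/Thu
Both conditions hold in: 2096, 2108 — 2.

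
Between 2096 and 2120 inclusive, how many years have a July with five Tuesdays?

11

July has 31 days; it has five Tuesdays when Tuesday falls among the first (month-length − 28) days — i.e. when July 1 is one of Tuesday/Monday/Sunday.
July 1 by year: 2096:Sun✓ 2097:Mon✓ 2098:Tue✓ 2099:Wed 2100:Thu 2101:Fri 2102:Sat 2103:Sun✓ 2104:Tue✓ 2105:Wed 2106:Thu 2107:Fri 2108:Sun✓ 2109:Mon✓ 2110:Tue✓ 2111:Wed 2112:Fri 2113:Sat 2114:Sun✓ 2115:Mon✓ 2116:Wed 2117:Thu 2118:Fri 2119:Sat 2120:Mon✓
Years with five Tuesdays: 2096, 2097, 2098, 2103, 2104, 2108, 2109, 2110, 2114, 2115, 2120 → 11.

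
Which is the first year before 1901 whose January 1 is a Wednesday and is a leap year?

1896

Jan 1 advances by 2 weekdays after a leap year and by 1 after a common year.
1901: Jan 1 is Tuesday.
1900: Monday
1899: Sunday
1898: Saturday
1897: Friday
1896: Wednesday (leap)
1896 begins on a Wednesday and is a leap year.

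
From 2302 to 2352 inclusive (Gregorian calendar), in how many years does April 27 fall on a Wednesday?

7

Track April 27's weekday year by year (advancing +1, or +2 across a Feb 29):
  2302: Sun  2303: Mon (+1)  2304: Wed (+2) ✓  2305: Thu (+1)  2306: Fri (+1)
  2307: Sat (+1)  2308: Mon (+2)  2309: Tue (+1)  2310: Wed (+1) ✓  2311: Thu (+1)
  2312: Sat (+2)  2313: Sun (+1)  2314: Mon (+1)  2315: Tue (+1)  … (23 more years) …
  2339: Thu (+1)  2340: Sat (+2)  2341: Sun (+1)  2342: Mon (+1)  2343: Tue (+1)
  2344: Thu (+2)  2345: Fri (+1)  2346: Sat (+1)  2347: Sun (+1)  2348: Tue (+2)
  2349: Wed (+1) ✓  2350: Thu (+1)  2351: Fri (+1)  2352: Sun (+2)
Wednesday years: 2304, 2310, 2321, 2327, 2332, 2338, 2349 — 7 in total.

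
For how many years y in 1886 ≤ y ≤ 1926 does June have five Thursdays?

June has 30 days; it has five Thursdays when Thursday falls among the first (month-length − 28) days — i.e. when June 1 is one of Thursday/Wednesday.
June 1 by year: 1886:Tue 1887:Wed✓ 1888:Fri 1889:Sat 1890:Sun 1891:Mon 1892:Wed✓ 1893:Thu✓ 1894:Fri 1895:Sat 1896:Mon 1897:Tue 1898:Wed✓ 1899:Thu✓ 1900:Fri …(11 more)… 1912:Sat 1913:Sun 1914:Mon 1915:Tue 1916:Thu✓ 1917:Fri 1918:Sat 1919:Sun 1920:Tue 1921:Wed✓ 1922:Thu✓ 1923:Fri 1924:Sun 1925:Mon 1926:Tue
Years with five Thursdays: 1887, 1892, 1893, 1898, 1899, 1904, 1905, 1910, 1911, 1916, 1921, 1922 → 12.

12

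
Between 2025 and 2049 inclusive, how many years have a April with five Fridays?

April has 30 days; it has five Fridays when Friday falls among the first (month-length − 28) days — i.e. when April 1 is one of Friday/Thursday.
April 1 by year: 2025:Tue 2026:Wed 2027:Thu✓ 2028:Sat 2029:Sun 2030:Mon 2031:Tue 2032:Thu✓ 2033:Fri✓ 2034:Sat 2035:Sun 2036:Tue 2037:Wed 2038:Thu✓ 2039:Fri✓ 2040:Sun 2041:Mon 2042:Tue 2043:Wed 2044:Fri✓ 2045:Sat 2046:Sun 2047:Mon 2048:Wed 2049:Thu✓
Years with five Fridays: 2027, 2032, 2033, 2038, 2039, 2044, 2049 → 7.

7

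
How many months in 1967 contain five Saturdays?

A month of length L has five Saturdays iff its first Saturday is on day ≤ L−28 (so day 1–3 in a 31-day month, 1–2 in a 30-day month, day 1 in a leap February).
Checking each month of 1967: Jan starts Sun (31d); Feb starts Wed (28d); Mar starts Wed (31d); Apr starts Sat (30d) ✓; May starts Mon (31d); Jun starts Thu (30d); Jul starts Sat (31d) ✓; Aug starts Tue (31d); Sep starts Fri (30d) ✓; Oct starts Sun (31d); Nov starts Wed (30d); Dec starts Fri (31d) ✓.
Five-Saturday months: April, July, September, December → 4.

4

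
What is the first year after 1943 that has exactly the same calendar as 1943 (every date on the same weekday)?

Two years share a calendar iff Jan 1 falls on the same weekday and both are leap or both are common. 1943: Jan 1 is Friday, common year.
1944: Jan 1 Saturday, leap
1945: Jan 1 Monday, common
1946: Jan 1 Tuesday, common
1947: Jan 1 Wednesday, common
1948: Jan 1 Thursday, leap
1949: Jan 1 Saturday, common
1950: Jan 1 Sunday, common
1951: Jan 1 Monday, common
1952: Jan 1 Tuesday, leap
1953: Jan 1 Thursday, common
1954: Jan 1 Friday, common
1954 matches on both conditions.

1954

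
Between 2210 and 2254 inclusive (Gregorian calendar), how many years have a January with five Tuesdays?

19

January has 31 days; it has five Tuesdays when Tuesday falls among the first (month-length − 28) days — i.e. when January 1 is one of Tuesday/Monday/Sunday.
January 1 by year: 2210:Mon✓ 2211:Tue✓ 2212:Wed 2213:Fri 2214:Sat 2215:Sun✓ 2216:Mon✓ 2217:Wed 2218:Thu 2219:Fri 2220:Sat 2221:Mon✓ 2222:Tue✓ 2223:Wed 2224:Thu …(15 more)… 2240:Wed 2241:Fri 2242:Sat 2243:Sun✓ 2244:Mon✓ 2245:Wed 2246:Thu 2247:Fri 2248:Sat 2249:Mon✓ 2250:Tue✓ 2251:Wed 2252:Thu 2253:Sat 2254:Sun✓
Years with five Tuesdays: 2210, 2211, 2215, 2216, 2221, 2222, 2226, 2227, 2228, 2232, 2233, 2237, 2238, 2239, 2243, 2244, 2249, 2250, 2254 → 19.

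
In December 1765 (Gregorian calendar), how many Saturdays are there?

December 1765 has 31 days and begins on Sunday.
The first Saturday is December 7.
Saturdays fall on 7, 14, 21, 28 — that's 4.

4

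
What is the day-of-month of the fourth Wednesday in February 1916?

23

February 1, 1916 is a Tuesday, so the first Wednesday is the 2nd.
The fourth Wednesday is 2 + 21 = 23.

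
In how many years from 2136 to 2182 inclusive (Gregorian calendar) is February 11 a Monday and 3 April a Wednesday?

6

Check each year's weekday for February 11 and 3 April:
  2136: Sat/Tue  2137: Mon/Wed ✓  2138: Tue/Thu  2139: Wed/Fri  2140: Thu/Sun  2141: Sat/Mon  2142: Sun/Tue  2143: Mon/Wed ✓  2144: Tue/Fri  2145: Thu/Sat  2146: Fri/Sun  2147: Sat/Mon  2148: Sun/Wed  2149: Tue/Thu  …(19 more)…  2169: Sat/Mon  2170: Sun/Tue  2171: Mon/Wed ✓  2172: Tue/Fri  2173: Thu/Sat  2174: Fri/Sun  2175: Sat/Mon  2176: Sun/Wed  2177: Tue/Thu  2178: Wed/Fri  2179: Thu/Sat  2180: Fri/Mon  2181: Sun/Tue  2182: Mon/Wed ✓
Both conditions hold in: 2137, 2143, 2154, 2165, 2171, 2182 — 6.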